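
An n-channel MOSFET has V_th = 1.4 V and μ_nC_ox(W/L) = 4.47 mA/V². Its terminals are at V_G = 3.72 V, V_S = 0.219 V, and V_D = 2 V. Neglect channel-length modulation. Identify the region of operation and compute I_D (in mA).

Triode; I_D = 9.64 mA

V_GS = V_G − V_S = 3.72 − 0.219 = 3.5 V; V_DS = V_D − V_S = 2 − 0.219 = 1.78 V.
V_ov = V_GS − V_th = 3.5 − 1.4 = 2.1 V.
Since V_DS = 1.78 V < V_ov = 2.1 V, the device is in the triode region.
I_D = k_n [V_ov · V_DS − ½ V_DS²] = 4.47 × [2.1 × 1.78 − 0.5 × 1.78²] = 9.64 mA.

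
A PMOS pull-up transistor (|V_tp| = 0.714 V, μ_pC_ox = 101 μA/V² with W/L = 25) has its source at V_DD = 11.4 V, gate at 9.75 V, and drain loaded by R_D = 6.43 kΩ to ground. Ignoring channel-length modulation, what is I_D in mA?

V_SG = V_DD − V_G = 11.4 − 9.75 = 1.65 V, so V_ov = 1.65 − 0.714 = 0.936 V.
k_p = μ_pC_ox · (W/L) = 2.525 mA/V².
Assume saturation: I_D = ½ k_p V_ov² = 0.5 × 2.525 × 0.936² = 1.11 mA, giving V_SD = V_DD − I_D R_D = 11.4 − 1.11 × 6.43 = 4.29 V.
V_SD = 4.29 V ≥ V_ov = 0.936 V, confirming saturation.

I_D = 1.11 mA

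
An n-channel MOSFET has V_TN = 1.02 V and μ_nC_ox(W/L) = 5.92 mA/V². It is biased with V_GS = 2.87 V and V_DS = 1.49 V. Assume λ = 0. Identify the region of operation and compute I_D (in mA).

V_ov = V_GS − V_TN = 2.87 − 1.02 = 1.85 V.
Since V_DS = 1.49 V < V_ov = 1.85 V, the device is in the triode region.
I_D = k_n [V_ov · V_DS − ½ V_DS²] = 5.92 × [1.85 × 1.49 − 0.5 × 1.49²] = 9.75 mA.

Triode; I_D = 9.75 mA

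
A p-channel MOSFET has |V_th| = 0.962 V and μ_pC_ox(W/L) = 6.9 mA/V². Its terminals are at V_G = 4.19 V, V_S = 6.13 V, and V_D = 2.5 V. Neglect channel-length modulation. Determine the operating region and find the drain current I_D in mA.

V_SG = V_S − V_G = 6.13 − 4.19 = 1.94 V; V_SD = V_S − V_D = 6.13 − 2.5 = 3.63 V.
V_ov = V_SG − |V_th| = 1.94 − 0.962 = 0.978 V.
Since V_SD = 3.63 V ≥ V_ov = 0.978 V, the device is in saturation.
I_D = ½ k_p V_ov² = 0.5 × 6.9 × 0.978² = 3.3 mA.

Saturation; I_D = 3.30 mA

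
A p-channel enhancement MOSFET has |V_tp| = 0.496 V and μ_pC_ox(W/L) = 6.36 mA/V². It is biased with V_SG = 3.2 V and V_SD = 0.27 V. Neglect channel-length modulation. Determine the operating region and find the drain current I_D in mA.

Triode; I_D = 4.41 mA

V_ov = V_SG − |V_tp| = 3.2 − 0.496 = 2.7 V.
Since V_SD = 0.27 V < V_ov = 2.7 V, the device is in the triode region.
I_D = k_p [V_ov · V_SD − ½ V_SD²] = 6.36 × [2.7 × 0.27 − 0.5 × 0.27²] = 4.41 mA.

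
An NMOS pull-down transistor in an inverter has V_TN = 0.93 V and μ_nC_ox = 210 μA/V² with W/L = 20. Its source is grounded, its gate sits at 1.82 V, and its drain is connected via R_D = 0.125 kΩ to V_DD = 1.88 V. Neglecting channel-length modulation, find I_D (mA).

V_GS = V_G = 1.82 V, so V_ov = 1.82 − 0.93 = 0.89 V.
k_n = μ_nC_ox · (W/L) = 4.2 mA/V².
Assume saturation: I_D = ½ k_n V_ov² = 0.5 × 4.2 × 0.89² = 1.66 mA, giving V_DS = V_DD − I_D R_D = 1.88 − 1.66 × 0.125 = 1.67 V.
V_DS = 1.67 V ≥ V_ov = 0.89 V, confirming saturation.

I_D = 1.66 mA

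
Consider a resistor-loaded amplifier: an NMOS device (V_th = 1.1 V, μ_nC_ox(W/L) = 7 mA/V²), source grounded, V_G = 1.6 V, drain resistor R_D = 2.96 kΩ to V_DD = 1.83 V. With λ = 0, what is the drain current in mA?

V_GS = V_G = 1.6 V, so V_ov = 1.6 − 1.1 = 0.5 V.
Assume saturation: I_D = ½ k_n V_ov² = 0.5 × 7 × 0.5² = 0.875 mA, giving V_DS = V_DD − I_D R_D = 1.83 − 0.875 × 2.96 = -0.76 V.
But -0.76 V < V_ov = 0.5 V, so the device is actually in triode.
In triode I_D = k_n[V_ov V_DS − ½ V_DS²] and I_D = (V_DD − V_DS)/R_D. Equating: 10.4 V_DS² − 11.36 V_DS + 1.83 = 0, giving V_DS = 0.196 V (the root below V_ov).
I_D = (1.83 − 0.196) / 2.96 = 0.552 mA.

I_D = 0.552 mA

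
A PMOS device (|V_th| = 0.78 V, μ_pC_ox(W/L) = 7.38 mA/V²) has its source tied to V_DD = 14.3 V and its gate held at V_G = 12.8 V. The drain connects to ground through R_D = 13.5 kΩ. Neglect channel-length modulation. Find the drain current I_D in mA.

V_SG = V_DD − V_G = 14.3 − 12.8 = 1.5 V, so V_ov = 1.5 − 0.78 = 0.72 V.
Assume saturation: I_D = ½ k_p V_ov² = 0.5 × 7.38 × 0.72² = 1.91 mA, giving V_SD = V_DD − I_D R_D = 14.3 − 1.91 × 13.5 = -11.5 V.
But -11.5 V < V_ov = 0.72 V, so the device is actually in triode.
In triode I_D = k_p[V_ov V_SD − ½ V_SD²] and I_D = (V_DD − V_SD)/R_D. Equating: 49.8 V_SD² − 72.73 V_SD + 14.3 = 0, giving V_SD = 0.234 V (the root below V_ov).
I_D = (14.3 − 0.234) / 13.5 = 1.04 mA.

I_D = 1.04 mA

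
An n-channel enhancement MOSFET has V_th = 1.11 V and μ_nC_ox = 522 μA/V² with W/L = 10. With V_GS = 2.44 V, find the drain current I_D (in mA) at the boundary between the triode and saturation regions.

At the boundary V_DS = V_ov = V_GS − V_th = 2.44 − 1.11 = 1.33 V.
k_n = μ_nC_ox · (W/L) = 5.22 mA/V².
I_D = ½ k_n V_ov² = 0.5 × 5.22 × 1.33² = 4.62 mA.

I_D = 4.62 mA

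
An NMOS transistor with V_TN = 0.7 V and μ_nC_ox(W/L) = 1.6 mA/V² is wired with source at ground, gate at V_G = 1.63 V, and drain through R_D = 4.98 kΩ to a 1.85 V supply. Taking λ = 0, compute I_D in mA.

I_D = 0.321 mA

V_GS = V_G = 1.63 V, so V_ov = 1.63 − 0.7 = 0.93 V.
Assume saturation: I_D = ½ k_n V_ov² = 0.5 × 1.6 × 0.93² = 0.692 mA, giving V_DS = V_DD − I_D R_D = 1.85 − 0.692 × 4.98 = -1.6 V.
But -1.6 V < V_ov = 0.93 V, so the device is actually in triode.
In triode I_D = k_n[V_ov V_DS − ½ V_DS²] and I_D = (V_DD − V_DS)/R_D. Equating: 3.98 V_DS² − 8.41 V_DS + 1.85 = 0, giving V_DS = 0.249 V (the root below V_ov).
I_D = (1.85 − 0.249) / 4.98 = 0.321 mA.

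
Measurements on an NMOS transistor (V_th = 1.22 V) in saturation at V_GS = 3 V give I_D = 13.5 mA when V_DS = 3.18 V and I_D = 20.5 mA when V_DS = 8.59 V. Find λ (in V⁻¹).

With V_GS fixed, I_D ∝ (1 + λ V_DS) in saturation, so I_D2/I_D1 = (1 + λ V_DS2)/(1 + λ V_DS1).
20.5/13.5 = 1.519 = (1 + 8.59 λ)/(1 + 3.18 λ).
Solving: λ (I_D1 V_DS2 − I_D2 V_DS1) = I_D2 − I_D1, so λ = (20.5 − 13.5) / (13.5 × 8.59 − 20.5 × 3.18) = 7 / 50.8 = 0.138 V⁻¹.

λ = 0.138 V⁻¹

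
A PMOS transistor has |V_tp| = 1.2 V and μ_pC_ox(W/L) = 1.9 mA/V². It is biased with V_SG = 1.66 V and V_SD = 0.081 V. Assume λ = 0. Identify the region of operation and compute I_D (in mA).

Triode; I_D = 0.0646 mA

V_ov = V_SG − |V_tp| = 1.66 − 1.2 = 0.46 V.
Since V_SD = 0.081 V < V_ov = 0.46 V, the device is in the triode region.
I_D = k_p [V_ov · V_SD − ½ V_SD²] = 1.9 × [0.46 × 0.081 − 0.5 × 0.081²] = 0.0646 mA.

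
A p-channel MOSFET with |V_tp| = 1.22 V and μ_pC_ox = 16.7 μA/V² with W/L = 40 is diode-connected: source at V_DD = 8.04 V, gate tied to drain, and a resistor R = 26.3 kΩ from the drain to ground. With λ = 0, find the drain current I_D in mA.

I_D = 0.228 mA

With gate tied to drain, V_SG = V_SD ≥ V_SG − |V_tp|, so the device is in saturation.
k_p = μ_pC_ox · (W/L) = 0.668 mA/V².
KCL at the drain: ½ k_p (V_SG − |V_tp|)² = (V_DD − V_SG)/R.
Let x = V_SG − 1.22. Then 8.78 x² + x − 6.82 = 0, giving x = 0.826 V (positive root), so V_SG = 2.05 V.
I_D = (V_DD − V_SG)/R = (8.04 − 2.05) / 26.3 = 0.228 mA.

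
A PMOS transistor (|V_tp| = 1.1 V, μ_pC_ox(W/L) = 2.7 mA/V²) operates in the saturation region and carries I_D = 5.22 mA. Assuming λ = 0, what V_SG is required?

In saturation I_D = ½ k_p (V_SG − |V_tp|)², so V_SG − |V_tp| = √(2 I_D / k_p) = √(2 × 5.22 / 2.7) = 1.97 V.
V_SG = 1.1 + 1.97 = 3.07 V.

V_SG = 3.07 V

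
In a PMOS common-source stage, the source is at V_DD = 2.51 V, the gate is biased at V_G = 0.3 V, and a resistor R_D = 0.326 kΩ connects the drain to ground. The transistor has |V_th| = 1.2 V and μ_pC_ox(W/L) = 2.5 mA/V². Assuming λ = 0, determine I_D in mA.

V_SG = V_DD − V_G = 2.51 − 0.3 = 2.21 V, so V_ov = 2.21 − 1.2 = 1.01 V.
Assume saturation: I_D = ½ k_p V_ov² = 0.5 × 2.5 × 1.01² = 1.28 mA, giving V_SD = V_DD − I_D R_D = 2.51 − 1.28 × 0.326 = 2.09 V.
V_SD = 2.09 V ≥ V_ov = 1.01 V, confirming saturation.

I_D = 1.28 mA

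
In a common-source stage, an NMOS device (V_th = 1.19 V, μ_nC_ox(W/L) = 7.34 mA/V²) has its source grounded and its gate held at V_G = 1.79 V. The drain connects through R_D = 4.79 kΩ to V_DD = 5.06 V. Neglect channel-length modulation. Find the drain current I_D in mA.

V_GS = V_G = 1.79 V, so V_ov = 1.79 − 1.19 = 0.6 V.
Assume saturation: I_D = ½ k_n V_ov² = 0.5 × 7.34 × 0.6² = 1.32 mA, giving V_DS = V_DD − I_D R_D = 5.06 − 1.32 × 4.79 = -1.27 V.
But -1.27 V < V_ov = 0.6 V, so the device is actually in triode.
In triode I_D = k_n[V_ov V_DS − ½ V_DS²] and I_D = (V_DD − V_DS)/R_D. Equating: 17.6 V_DS² − 22.1 V_DS + 5.06 = 0, giving V_DS = 0.301 V (the root below V_ov).
I_D = (5.06 − 0.301) / 4.79 = 0.993 mA.

I_D = 0.993 mA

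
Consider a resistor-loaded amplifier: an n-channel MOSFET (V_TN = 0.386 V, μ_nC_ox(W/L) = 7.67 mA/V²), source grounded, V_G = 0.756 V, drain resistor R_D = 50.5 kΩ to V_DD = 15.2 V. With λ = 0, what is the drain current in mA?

I_D = 0.298 mA

V_GS = V_G = 0.756 V, so V_ov = 0.756 − 0.386 = 0.37 V.
Assume saturation: I_D = ½ k_n V_ov² = 0.5 × 7.67 × 0.37² = 0.525 mA, giving V_DS = V_DD − I_D R_D = 15.2 − 0.525 × 50.5 = -11.3 V.
But -11.3 V < V_ov = 0.37 V, so the device is actually in triode.
In triode I_D = k_n[V_ov V_DS − ½ V_DS²] and I_D = (V_DD − V_DS)/R_D. Equating: 194 V_DS² − 144.3 V_DS + 15.2 = 0, giving V_DS = 0.127 V (the root below V_ov).
I_D = (15.2 − 0.127) / 50.5 = 0.298 mA.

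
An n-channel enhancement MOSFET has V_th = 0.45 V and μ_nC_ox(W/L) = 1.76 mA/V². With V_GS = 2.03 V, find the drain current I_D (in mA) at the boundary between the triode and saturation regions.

I_D = 2.20 mA

At the boundary V_DS = V_ov = V_GS − V_th = 2.03 − 0.45 = 1.58 V.
I_D = ½ k_n V_ov² = 0.5 × 1.76 × 1.58² = 2.2 mA.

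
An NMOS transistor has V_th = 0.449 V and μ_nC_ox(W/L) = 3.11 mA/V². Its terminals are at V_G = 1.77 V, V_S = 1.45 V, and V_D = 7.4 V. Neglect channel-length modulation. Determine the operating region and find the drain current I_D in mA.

V_GS = V_G − V_S = 1.77 − 1.45 = 0.32 V; V_DS = V_D − V_S = 7.4 − 1.45 = 5.95 V.
V_GS = 0.32 V < V_th = 0.449 V, so the transistor is in cutoff.

Cutoff; I_D = 0 mA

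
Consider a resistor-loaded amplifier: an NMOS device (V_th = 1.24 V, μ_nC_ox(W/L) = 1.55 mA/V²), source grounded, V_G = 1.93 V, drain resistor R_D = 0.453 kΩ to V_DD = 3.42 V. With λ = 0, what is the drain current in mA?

I_D = 0.369 mA

V_GS = V_G = 1.93 V, so V_ov = 1.93 − 1.24 = 0.69 V.
Assume saturation: I_D = ½ k_n V_ov² = 0.5 × 1.55 × 0.69² = 0.369 mA, giving V_DS = V_DD − I_D R_D = 3.42 − 0.369 × 0.453 = 3.25 V.
V_DS = 3.25 V ≥ V_ov = 0.69 V, confirming saturation.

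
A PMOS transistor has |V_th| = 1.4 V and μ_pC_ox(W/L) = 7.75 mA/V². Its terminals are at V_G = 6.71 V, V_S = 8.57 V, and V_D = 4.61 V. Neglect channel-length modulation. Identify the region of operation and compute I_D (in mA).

Saturation; I_D = 0.820 mA

V_SG = V_S − V_G = 8.57 − 6.71 = 1.86 V; V_SD = V_S − V_D = 8.57 − 4.61 = 3.96 V.
V_ov = V_SG − |V_th| = 1.86 − 1.4 = 0.46 V.
Since V_SD = 3.96 V ≥ V_ov = 0.46 V, the device is in saturation.
I_D = ½ k_p V_ov² = 0.5 × 7.75 × 0.46² = 0.82 mA.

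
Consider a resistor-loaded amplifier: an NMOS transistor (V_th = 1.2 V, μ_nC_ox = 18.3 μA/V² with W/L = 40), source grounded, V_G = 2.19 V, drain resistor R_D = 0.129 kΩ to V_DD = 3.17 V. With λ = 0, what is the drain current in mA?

V_GS = V_G = 2.19 V, so V_ov = 2.19 − 1.2 = 0.99 V.
k_n = μ_nC_ox · (W/L) = 0.732 mA/V².
Assume saturation: I_D = ½ k_n V_ov² = 0.5 × 0.732 × 0.99² = 0.359 mA, giving V_DS = V_DD − I_D R_D = 3.17 − 0.359 × 0.129 = 3.12 V.
V_DS = 3.12 V ≥ V_ov = 0.99 V, confirming saturation.

I_D = 0.359 mA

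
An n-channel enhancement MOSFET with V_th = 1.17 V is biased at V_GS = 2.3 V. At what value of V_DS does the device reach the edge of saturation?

V_DS,sat = 1.13 V

The boundary between triode and saturation is V_DS = V_GS − V_th = V_ov.
V_ov = 2.3 − 1.17 = 1.13 V.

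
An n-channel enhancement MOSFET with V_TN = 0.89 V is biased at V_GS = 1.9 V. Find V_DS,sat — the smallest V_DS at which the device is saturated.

V_DS,sat = 1.01 V

The boundary between triode and saturation is V_DS = V_GS − V_TN = V_ov.
V_ov = 1.9 − 0.89 = 1.01 V.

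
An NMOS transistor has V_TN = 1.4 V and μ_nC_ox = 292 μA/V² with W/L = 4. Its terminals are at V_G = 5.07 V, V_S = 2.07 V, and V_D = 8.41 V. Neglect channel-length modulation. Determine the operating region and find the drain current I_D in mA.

Saturation; I_D = 1.50 mA

V_GS = V_G − V_S = 5.07 − 2.07 = 3 V; V_DS = V_D − V_S = 8.41 − 2.07 = 6.34 V.
k_n = μ_nC_ox · (W/L) = 1.168 mA/V².
V_ov = V_GS − V_TN = 3 − 1.4 = 1.6 V.
Since V_DS = 6.34 V ≥ V_ov = 1.6 V, the device is in saturation.
I_D = ½ k_n V_ov² = 0.5 × 1.168 × 1.6² = 1.5 mA.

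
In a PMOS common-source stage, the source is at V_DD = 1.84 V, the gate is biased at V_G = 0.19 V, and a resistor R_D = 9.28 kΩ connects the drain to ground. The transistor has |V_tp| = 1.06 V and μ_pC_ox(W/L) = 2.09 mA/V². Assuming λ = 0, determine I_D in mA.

V_SG = V_DD − V_G = 1.84 − 0.19 = 1.65 V, so V_ov = 1.65 − 1.06 = 0.59 V.
Assume saturation: I_D = ½ k_p V_ov² = 0.5 × 2.09 × 0.59² = 0.364 mA, giving V_SD = V_DD − I_D R_D = 1.84 − 0.364 × 9.28 = -1.54 V.
But -1.54 V < V_ov = 0.59 V, so the device is actually in triode.
In triode I_D = k_p[V_ov V_SD − ½ V_SD²] and I_D = (V_DD − V_SD)/R_D. Equating: 9.7 V_SD² − 12.44 V_SD + 1.84 = 0, giving V_SD = 0.171 V (the root below V_ov).
I_D = (1.84 − 0.171) / 9.28 = 0.18 mA.

I_D = 0.180 mA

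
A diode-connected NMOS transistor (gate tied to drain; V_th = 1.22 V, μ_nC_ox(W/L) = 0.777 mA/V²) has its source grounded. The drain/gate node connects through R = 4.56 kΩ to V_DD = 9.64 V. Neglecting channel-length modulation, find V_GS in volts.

With gate tied to drain, V_GS = V_DS ≥ V_GS − V_th, so the device is in saturation.
KCL at the drain: ½ k_n (V_GS − V_th)² = (V_DD − V_GS)/R.
Let x = V_GS − 1.22. Then 1.77 x² + x − 8.42 = 0, giving x = 1.92 V (positive root), so V_GS = 3.14 V.
I_D = (V_DD − V_GS)/R = (9.64 − 3.14) / 4.56 = 1.43 mA.

V_GS = 3.14 V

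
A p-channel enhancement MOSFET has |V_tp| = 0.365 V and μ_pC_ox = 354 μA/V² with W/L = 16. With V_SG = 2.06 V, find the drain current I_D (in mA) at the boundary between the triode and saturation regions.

I_D = 8.14 mA

At the boundary V_SD = V_ov = V_SG − |V_tp| = 2.06 − 0.365 = 1.7 V.
k_p = μ_pC_ox · (W/L) = 5.664 mA/V².
I_D = ½ k_p V_ov² = 0.5 × 5.664 × 1.7² = 8.14 mA.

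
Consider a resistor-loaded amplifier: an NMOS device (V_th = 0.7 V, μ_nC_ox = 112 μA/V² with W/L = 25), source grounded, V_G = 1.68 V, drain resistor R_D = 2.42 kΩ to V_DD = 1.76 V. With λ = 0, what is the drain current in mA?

I_D = 0.620 mA

V_GS = V_G = 1.68 V, so V_ov = 1.68 − 0.7 = 0.98 V.
k_n = μ_nC_ox · (W/L) = 2.8 mA/V².
Assume saturation: I_D = ½ k_n V_ov² = 0.5 × 2.8 × 0.98² = 1.34 mA, giving V_DS = V_DD − I_D R_D = 1.76 − 1.34 × 2.42 = -1.49 V.
But -1.49 V < V_ov = 0.98 V, so the device is actually in triode.
In triode I_D = k_n[V_ov V_DS − ½ V_DS²] and I_D = (V_DD − V_DS)/R_D. Equating: 3.39 V_DS² − 7.64 V_DS + 1.76 = 0, giving V_DS = 0.26 V (the root below V_ov).
I_D = (1.76 − 0.26) / 2.42 = 0.62 mA.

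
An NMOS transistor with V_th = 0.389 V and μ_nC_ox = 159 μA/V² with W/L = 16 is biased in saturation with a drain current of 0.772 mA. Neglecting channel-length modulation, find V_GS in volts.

V_GS = 1.17 V

k_n = μ_nC_ox · (W/L) = 2.544 mA/V².
In saturation I_D = ½ k_n (V_GS − V_th)², so V_GS − V_th = √(2 I_D / k_n) = √(2 × 0.772 / 2.544) = 0.779 V.
V_GS = 0.389 + 0.779 = 1.17 V.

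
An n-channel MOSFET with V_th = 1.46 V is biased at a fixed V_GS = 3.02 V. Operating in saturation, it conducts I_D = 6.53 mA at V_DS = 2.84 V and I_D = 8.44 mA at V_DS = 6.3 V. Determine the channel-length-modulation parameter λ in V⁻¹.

With V_GS fixed, I_D ∝ (1 + λ V_DS) in saturation, so I_D2/I_D1 = (1 + λ V_DS2)/(1 + λ V_DS1).
8.44/6.53 = 1.292 = (1 + 6.3 λ)/(1 + 2.84 λ).
Solving: λ (I_D1 V_DS2 − I_D2 V_DS1) = I_D2 − I_D1, so λ = (8.44 − 6.53) / (6.53 × 6.3 − 8.44 × 2.84) = 1.91 / 17.2 = 0.111 V⁻¹.

λ = 0.111 V⁻¹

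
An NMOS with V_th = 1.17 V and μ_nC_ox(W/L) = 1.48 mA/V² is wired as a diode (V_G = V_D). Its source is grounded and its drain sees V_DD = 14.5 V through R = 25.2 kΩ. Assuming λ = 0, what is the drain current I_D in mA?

With gate tied to drain, V_GS = V_DS ≥ V_GS − V_th, so the device is in saturation.
KCL at the drain: ½ k_n (V_GS − V_th)² = (V_DD − V_GS)/R.
Let x = V_GS − 1.17. Then 18.6 x² + x − 13.33 = 0, giving x = 0.819 V (positive root), so V_GS = 1.99 V.
I_D = (V_DD − V_GS)/R = (14.5 − 1.99) / 25.2 = 0.496 mA.

I_D = 0.496 mA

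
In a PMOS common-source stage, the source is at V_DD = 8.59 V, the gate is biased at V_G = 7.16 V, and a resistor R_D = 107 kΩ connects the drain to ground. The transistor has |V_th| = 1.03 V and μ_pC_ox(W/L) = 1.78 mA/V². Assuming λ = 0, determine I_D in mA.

V_SG = V_DD − V_G = 8.59 − 7.16 = 1.43 V, so V_ov = 1.43 − 1.03 = 0.4 V.
Assume saturation: I_D = ½ k_p V_ov² = 0.5 × 1.78 × 0.4² = 0.142 mA, giving V_SD = V_DD − I_D R_D = 8.59 − 0.142 × 107 = -6.65 V.
But -6.65 V < V_ov = 0.4 V, so the device is actually in triode.
In triode I_D = k_p[V_ov V_SD − ½ V_SD²] and I_D = (V_DD − V_SD)/R_D. Equating: 95.2 V_SD² − 77.18 V_SD + 8.59 = 0, giving V_SD = 0.133 V (the root below V_ov).
I_D = (8.59 − 0.133) / 107 = 0.079 mA.

I_D = 0.0790 mA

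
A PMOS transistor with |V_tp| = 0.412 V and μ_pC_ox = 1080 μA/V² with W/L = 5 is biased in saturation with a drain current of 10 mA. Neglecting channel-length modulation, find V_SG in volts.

V_SG = 2.34 V

k_p = μ_pC_ox · (W/L) = 5.4 mA/V².
In saturation I_D = ½ k_p (V_SG − |V_tp|)², so V_SG − |V_tp| = √(2 I_D / k_p) = √(2 × 10 / 5.4) = 1.92 V.
V_SG = 0.412 + 1.92 = 2.34 V.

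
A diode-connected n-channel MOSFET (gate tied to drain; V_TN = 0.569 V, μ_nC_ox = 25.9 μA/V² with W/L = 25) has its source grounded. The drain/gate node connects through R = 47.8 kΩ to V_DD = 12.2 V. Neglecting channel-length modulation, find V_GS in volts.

V_GS = 1.40 V

With gate tied to drain, V_GS = V_DS ≥ V_GS − V_TN, so the device is in saturation.
k_n = μ_nC_ox · (W/L) = 0.6475 mA/V².
KCL at the drain: ½ k_n (V_GS − V_TN)² = (V_DD − V_GS)/R.
Let x = V_GS − 0.569. Then 15.5 x² + x − 11.63 = 0, giving x = 0.835 V (positive root), so V_GS = 1.4 V.
I_D = (V_DD − V_GS)/R = (12.2 − 1.4) / 47.8 = 0.226 mA.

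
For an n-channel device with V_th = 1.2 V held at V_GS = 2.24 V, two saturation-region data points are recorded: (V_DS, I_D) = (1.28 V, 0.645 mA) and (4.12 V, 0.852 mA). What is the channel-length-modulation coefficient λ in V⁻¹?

λ = 0.132 V⁻¹

With V_GS fixed, I_D ∝ (1 + λ V_DS) in saturation, so I_D2/I_D1 = (1 + λ V_DS2)/(1 + λ V_DS1).
0.852/0.645 = 1.321 = (1 + 4.12 λ)/(1 + 1.28 λ).
Solving: λ (I_D1 V_DS2 − I_D2 V_DS1) = I_D2 − I_D1, so λ = (0.852 − 0.645) / (0.645 × 4.12 − 0.852 × 1.28) = 0.207 / 1.57 = 0.132 V⁻¹.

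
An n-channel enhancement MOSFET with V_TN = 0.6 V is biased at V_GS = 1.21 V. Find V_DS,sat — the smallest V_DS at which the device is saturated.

V_DS,sat = 0.610 V

The boundary between triode and saturation is V_DS = V_GS − V_TN = V_ov.
V_ov = 1.21 − 0.6 = 0.61 V.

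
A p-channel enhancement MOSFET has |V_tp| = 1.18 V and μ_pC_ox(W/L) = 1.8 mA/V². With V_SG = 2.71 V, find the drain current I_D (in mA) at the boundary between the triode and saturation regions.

At the boundary V_SD = V_ov = V_SG − |V_tp| = 2.71 − 1.18 = 1.53 V.
I_D = ½ k_p V_ov² = 0.5 × 1.8 × 1.53² = 2.11 mA.

I_D = 2.11 mA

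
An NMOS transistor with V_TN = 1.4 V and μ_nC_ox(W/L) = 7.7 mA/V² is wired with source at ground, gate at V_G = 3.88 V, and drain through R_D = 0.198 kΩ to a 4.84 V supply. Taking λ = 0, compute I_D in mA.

I_D = 18.0 mA

V_GS = V_G = 3.88 V, so V_ov = 3.88 − 1.4 = 2.48 V.
Assume saturation: I_D = ½ k_n V_ov² = 0.5 × 7.7 × 2.48² = 23.7 mA, giving V_DS = V_DD − I_D R_D = 4.84 − 23.7 × 0.198 = 0.152 V.
But 0.152 V < V_ov = 2.48 V, so the device is actually in triode.
In triode I_D = k_n[V_ov V_DS − ½ V_DS²] and I_D = (V_DD − V_DS)/R_D. Equating: 0.762 V_DS² − 4.781 V_DS + 4.84 = 0, giving V_DS = 1.27 V (the root below V_ov).
I_D = (4.84 − 1.27) / 0.198 = 18 mA.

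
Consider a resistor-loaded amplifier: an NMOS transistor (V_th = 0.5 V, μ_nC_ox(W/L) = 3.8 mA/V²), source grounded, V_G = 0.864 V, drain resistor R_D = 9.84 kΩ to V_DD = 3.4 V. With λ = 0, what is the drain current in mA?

I_D = 0.252 mA

V_GS = V_G = 0.864 V, so V_ov = 0.864 − 0.5 = 0.364 V.
Assume saturation: I_D = ½ k_n V_ov² = 0.5 × 3.8 × 0.364² = 0.252 mA, giving V_DS = V_DD − I_D R_D = 3.4 − 0.252 × 9.84 = 0.923 V.
V_DS = 0.923 V ≥ V_ov = 0.364 V, confirming saturation.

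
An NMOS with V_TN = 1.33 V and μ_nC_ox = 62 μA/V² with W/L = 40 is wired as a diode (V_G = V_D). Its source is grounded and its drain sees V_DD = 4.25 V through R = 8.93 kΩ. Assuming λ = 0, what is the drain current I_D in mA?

I_D = 0.274 mA

With gate tied to drain, V_GS = V_DS ≥ V_GS − V_TN, so the device is in saturation.
k_n = μ_nC_ox · (W/L) = 2.48 mA/V².
KCL at the drain: ½ k_n (V_GS − V_TN)² = (V_DD − V_GS)/R.
Let x = V_GS − 1.33. Then 11.1 x² + x − 2.92 = 0, giving x = 0.47 V (positive root), so V_GS = 1.8 V.
I_D = (V_DD − V_GS)/R = (4.25 − 1.8) / 8.93 = 0.274 mA.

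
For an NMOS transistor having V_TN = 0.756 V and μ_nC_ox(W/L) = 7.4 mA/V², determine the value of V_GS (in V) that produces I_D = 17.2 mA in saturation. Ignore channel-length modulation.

V_GS = 2.91 V

In saturation I_D = ½ k_n (V_GS − V_TN)², so V_GS − V_TN = √(2 I_D / k_n) = √(2 × 17.2 / 7.4) = 2.16 V.
V_GS = 0.756 + 2.16 = 2.91 V.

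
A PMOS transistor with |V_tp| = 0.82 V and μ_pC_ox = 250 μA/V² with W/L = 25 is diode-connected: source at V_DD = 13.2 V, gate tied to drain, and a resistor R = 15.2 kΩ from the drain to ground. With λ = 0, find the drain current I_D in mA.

With gate tied to drain, V_SG = V_SD ≥ V_SG − |V_tp|, so the device is in saturation.
k_p = μ_pC_ox · (W/L) = 6.25 mA/V².
KCL at the drain: ½ k_p (V_SG − |V_tp|)² = (V_DD − V_SG)/R.
Let x = V_SG − 0.82. Then 47.5 x² + x − 12.38 = 0, giving x = 0.5 V (positive root), so V_SG = 1.32 V.
I_D = (V_DD − V_SG)/R = (13.2 − 1.32) / 15.2 = 0.782 mA.

I_D = 0.782 mA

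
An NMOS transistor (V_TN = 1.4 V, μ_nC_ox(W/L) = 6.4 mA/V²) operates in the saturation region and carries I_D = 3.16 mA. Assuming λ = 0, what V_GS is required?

In saturation I_D = ½ k_n (V_GS − V_TN)², so V_GS − V_TN = √(2 I_D / k_n) = √(2 × 3.16 / 6.4) = 0.994 V.
V_GS = 1.4 + 0.994 = 2.39 V.

V_GS = 2.39 V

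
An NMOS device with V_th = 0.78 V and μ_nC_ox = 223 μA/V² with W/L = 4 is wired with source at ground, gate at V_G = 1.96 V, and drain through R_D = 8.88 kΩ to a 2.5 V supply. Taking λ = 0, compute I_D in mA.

I_D = 0.251 mA

V_GS = V_G = 1.96 V, so V_ov = 1.96 − 0.78 = 1.18 V.
k_n = μ_nC_ox · (W/L) = 0.892 mA/V².
Assume saturation: I_D = ½ k_n V_ov² = 0.5 × 0.892 × 1.18² = 0.621 mA, giving V_DS = V_DD − I_D R_D = 2.5 − 0.621 × 8.88 = -3.01 V.
But -3.01 V < V_ov = 1.18 V, so the device is actually in triode.
In triode I_D = k_n[V_ov V_DS − ½ V_DS²] and I_D = (V_DD − V_DS)/R_D. Equating: 3.96 V_DS² − 10.35 V_DS + 2.5 = 0, giving V_DS = 0.269 V (the root below V_ov).
I_D = (2.5 − 0.269) / 8.88 = 0.251 mA.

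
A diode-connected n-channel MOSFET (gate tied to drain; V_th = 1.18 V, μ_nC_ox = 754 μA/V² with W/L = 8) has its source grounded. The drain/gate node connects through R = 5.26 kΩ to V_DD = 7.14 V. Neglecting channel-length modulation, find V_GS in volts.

V_GS = 1.76 V

With gate tied to drain, V_GS = V_DS ≥ V_GS − V_th, so the device is in saturation.
k_n = μ_nC_ox · (W/L) = 6.032 mA/V².
KCL at the drain: ½ k_n (V_GS − V_th)² = (V_DD − V_GS)/R.
Let x = V_GS − 1.18. Then 15.9 x² + x − 5.96 = 0, giving x = 0.582 V (positive root), so V_GS = 1.76 V.
I_D = (V_DD − V_GS)/R = (7.14 − 1.76) / 5.26 = 1.02 mA.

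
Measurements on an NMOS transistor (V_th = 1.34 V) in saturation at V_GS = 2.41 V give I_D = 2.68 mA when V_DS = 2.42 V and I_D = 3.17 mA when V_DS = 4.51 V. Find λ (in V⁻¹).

With V_GS fixed, I_D ∝ (1 + λ V_DS) in saturation, so I_D2/I_D1 = (1 + λ V_DS2)/(1 + λ V_DS1).
3.17/2.68 = 1.183 = (1 + 4.51 λ)/(1 + 2.42 λ).
Solving: λ (I_D1 V_DS2 − I_D2 V_DS1) = I_D2 − I_D1, so λ = (3.17 − 2.68) / (2.68 × 4.51 − 3.17 × 2.42) = 0.49 / 4.42 = 0.111 V⁻¹.

λ = 0.111 V⁻¹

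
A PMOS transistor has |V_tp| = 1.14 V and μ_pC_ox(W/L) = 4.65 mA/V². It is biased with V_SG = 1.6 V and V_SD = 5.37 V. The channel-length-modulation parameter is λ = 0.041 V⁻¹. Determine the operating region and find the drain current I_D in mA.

V_ov = V_SG − |V_tp| = 1.6 − 1.14 = 0.46 V.
Since V_SD = 5.37 V ≥ V_ov = 0.46 V, the device is in saturation.
I_D = ½ k_p V_ov² (1 + λ V_SD) = 0.5 × 4.65 × 0.46² × (1 + 0.041 × 5.37) = 0.6 mA.

Saturation; I_D = 0.600 mA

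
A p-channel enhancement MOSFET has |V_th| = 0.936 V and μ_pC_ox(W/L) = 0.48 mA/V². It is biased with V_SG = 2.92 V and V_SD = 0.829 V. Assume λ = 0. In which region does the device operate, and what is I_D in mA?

Triode; I_D = 0.625 mA

V_ov = V_SG − |V_th| = 2.92 − 0.936 = 1.98 V.
Since V_SD = 0.829 V < V_ov = 1.98 V, the device is in the triode region.
I_D = k_p [V_ov · V_SD − ½ V_SD²] = 0.48 × [1.98 × 0.829 − 0.5 × 0.829²] = 0.625 mA.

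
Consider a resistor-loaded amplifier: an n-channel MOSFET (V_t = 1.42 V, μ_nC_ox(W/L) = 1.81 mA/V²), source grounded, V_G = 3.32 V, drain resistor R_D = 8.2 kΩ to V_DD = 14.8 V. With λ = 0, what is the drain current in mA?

I_D = 1.73 mA

V_GS = V_G = 3.32 V, so V_ov = 3.32 − 1.42 = 1.9 V.
Assume saturation: I_D = ½ k_n V_ov² = 0.5 × 1.81 × 1.9² = 3.27 mA, giving V_DS = V_DD − I_D R_D = 14.8 − 3.27 × 8.2 = -12 V.
But -12 V < V_ov = 1.9 V, so the device is actually in triode.
In triode I_D = k_n[V_ov V_DS − ½ V_DS²] and I_D = (V_DD − V_DS)/R_D. Equating: 7.42 V_DS² − 29.2 V_DS + 14.8 = 0, giving V_DS = 0.598 V (the root below V_ov).
I_D = (14.8 − 0.598) / 8.2 = 1.73 mA.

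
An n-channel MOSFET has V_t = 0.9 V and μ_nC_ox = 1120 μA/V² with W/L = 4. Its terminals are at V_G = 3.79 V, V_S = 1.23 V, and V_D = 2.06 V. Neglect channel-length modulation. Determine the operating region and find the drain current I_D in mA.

V_GS = V_G − V_S = 3.79 − 1.23 = 2.56 V; V_DS = V_D − V_S = 2.06 − 1.23 = 0.83 V.
k_n = μ_nC_ox · (W/L) = 4.48 mA/V².
V_ov = V_GS − V_t = 2.56 − 0.9 = 1.66 V.
Since V_DS = 0.83 V < V_ov = 1.66 V, the device is in the triode region.
I_D = k_n [V_ov · V_DS − ½ V_DS²] = 4.48 × [1.66 × 0.83 − 0.5 × 0.83²] = 4.63 mA.

Triode; I_D = 4.63 mA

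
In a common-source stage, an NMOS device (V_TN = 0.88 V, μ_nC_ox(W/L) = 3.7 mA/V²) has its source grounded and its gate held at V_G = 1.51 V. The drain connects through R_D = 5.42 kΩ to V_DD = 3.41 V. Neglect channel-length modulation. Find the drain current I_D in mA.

I_D = 0.568 mA

V_GS = V_G = 1.51 V, so V_ov = 1.51 − 0.88 = 0.63 V.
Assume saturation: I_D = ½ k_n V_ov² = 0.5 × 3.7 × 0.63² = 0.734 mA, giving V_DS = V_DD − I_D R_D = 3.41 − 0.734 × 5.42 = -0.57 V.
But -0.57 V < V_ov = 0.63 V, so the device is actually in triode.
In triode I_D = k_n[V_ov V_DS − ½ V_DS²] and I_D = (V_DD − V_DS)/R_D. Equating: 10 V_DS² − 13.63 V_DS + 3.41 = 0, giving V_DS = 0.33 V (the root below V_ov).
I_D = (3.41 − 0.33) / 5.42 = 0.568 mA.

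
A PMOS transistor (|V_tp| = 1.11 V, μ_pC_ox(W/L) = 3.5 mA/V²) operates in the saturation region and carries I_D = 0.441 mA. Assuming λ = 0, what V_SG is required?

In saturation I_D = ½ k_p (V_SG − |V_tp|)², so V_SG − |V_tp| = √(2 I_D / k_p) = √(2 × 0.441 / 3.5) = 0.502 V.
V_SG = 1.11 + 0.502 = 1.61 V.

V_SG = 1.61 V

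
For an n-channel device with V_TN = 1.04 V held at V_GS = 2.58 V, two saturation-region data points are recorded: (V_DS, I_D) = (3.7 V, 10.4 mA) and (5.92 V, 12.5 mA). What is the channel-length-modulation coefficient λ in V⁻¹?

λ = 0.137 V⁻¹

With V_GS fixed, I_D ∝ (1 + λ V_DS) in saturation, so I_D2/I_D1 = (1 + λ V_DS2)/(1 + λ V_DS1).
12.5/10.4 = 1.202 = (1 + 5.92 λ)/(1 + 3.7 λ).
Solving: λ (I_D1 V_DS2 − I_D2 V_DS1) = I_D2 − I_D1, so λ = (12.5 − 10.4) / (10.4 × 5.92 − 12.5 × 3.7) = 2.1 / 15.3 = 0.137 V⁻¹.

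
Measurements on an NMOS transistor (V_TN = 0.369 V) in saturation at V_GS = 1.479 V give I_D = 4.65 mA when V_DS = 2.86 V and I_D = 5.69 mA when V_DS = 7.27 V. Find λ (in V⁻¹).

λ = 0.0593 V⁻¹

With V_GS fixed, I_D ∝ (1 + λ V_DS) in saturation, so I_D2/I_D1 = (1 + λ V_DS2)/(1 + λ V_DS1).
5.69/4.65 = 1.224 = (1 + 7.27 λ)/(1 + 2.86 λ).
Solving: λ (I_D1 V_DS2 − I_D2 V_DS1) = I_D2 − I_D1, so λ = (5.69 − 4.65) / (4.65 × 7.27 − 5.69 × 2.86) = 1.04 / 17.5 = 0.0593 V⁻¹.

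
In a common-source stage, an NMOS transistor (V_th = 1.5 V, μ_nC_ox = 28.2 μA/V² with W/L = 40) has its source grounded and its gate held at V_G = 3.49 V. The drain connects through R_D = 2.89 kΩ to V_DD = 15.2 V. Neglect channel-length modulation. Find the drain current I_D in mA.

I_D = 2.23 mA

V_GS = V_G = 3.49 V, so V_ov = 3.49 − 1.5 = 1.99 V.
k_n = μ_nC_ox · (W/L) = 1.128 mA/V².
Assume saturation: I_D = ½ k_n V_ov² = 0.5 × 1.128 × 1.99² = 2.23 mA, giving V_DS = V_DD − I_D R_D = 15.2 − 2.23 × 2.89 = 8.75 V.
V_DS = 8.75 V ≥ V_ov = 1.99 V, confirming saturation.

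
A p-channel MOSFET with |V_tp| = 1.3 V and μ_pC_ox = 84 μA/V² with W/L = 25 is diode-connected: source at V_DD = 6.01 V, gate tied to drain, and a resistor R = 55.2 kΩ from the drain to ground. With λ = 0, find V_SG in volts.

V_SG = 1.58 V

With gate tied to drain, V_SG = V_SD ≥ V_SG − |V_tp|, so the device is in saturation.
k_p = μ_pC_ox · (W/L) = 2.1 mA/V².
KCL at the drain: ½ k_p (V_SG − |V_tp|)² = (V_DD − V_SG)/R.
Let x = V_SG − 1.3. Then 58 x² + x − 4.71 = 0, giving x = 0.277 V (positive root), so V_SG = 1.58 V.
I_D = (V_DD − V_SG)/R = (6.01 − 1.58) / 55.2 = 0.0803 mA.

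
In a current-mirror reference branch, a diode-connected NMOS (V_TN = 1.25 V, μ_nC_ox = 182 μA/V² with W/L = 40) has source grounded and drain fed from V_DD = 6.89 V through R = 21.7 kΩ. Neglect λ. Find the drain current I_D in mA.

With gate tied to drain, V_GS = V_DS ≥ V_GS − V_TN, so the device is in saturation.
k_n = μ_nC_ox · (W/L) = 7.28 mA/V².
KCL at the drain: ½ k_n (V_GS − V_TN)² = (V_DD − V_GS)/R.
Let x = V_GS − 1.25. Then 79 x² + x − 5.64 = 0, giving x = 0.261 V (positive root), so V_GS = 1.51 V.
I_D = (V_DD − V_GS)/R = (6.89 − 1.51) / 21.7 = 0.248 mA.

I_D = 0.248 mA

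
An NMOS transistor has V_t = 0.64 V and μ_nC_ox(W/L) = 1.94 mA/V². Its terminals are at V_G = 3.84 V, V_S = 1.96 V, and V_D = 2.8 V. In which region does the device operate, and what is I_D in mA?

Triode; I_D = 1.34 mA

V_GS = V_G − V_S = 3.84 − 1.96 = 1.88 V; V_DS = V_D − V_S = 2.8 − 1.96 = 0.84 V.
V_ov = V_GS − V_t = 1.88 − 0.64 = 1.24 V.
Since V_DS = 0.84 V < V_ov = 1.24 V, the device is in the triode region.
I_D = k_n [V_ov · V_DS − ½ V_DS²] = 1.94 × [1.24 × 0.84 − 0.5 × 0.84²] = 1.34 mA.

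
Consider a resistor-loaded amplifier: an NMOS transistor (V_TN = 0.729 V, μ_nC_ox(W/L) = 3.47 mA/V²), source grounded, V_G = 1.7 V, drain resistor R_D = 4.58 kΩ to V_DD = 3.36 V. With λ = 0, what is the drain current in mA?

I_D = 0.683 mA

V_GS = V_G = 1.7 V, so V_ov = 1.7 − 0.729 = 0.971 V.
Assume saturation: I_D = ½ k_n V_ov² = 0.5 × 3.47 × 0.971² = 1.64 mA, giving V_DS = V_DD − I_D R_D = 3.36 − 1.64 × 4.58 = -4.13 V.
But -4.13 V < V_ov = 0.971 V, so the device is actually in triode.
In triode I_D = k_n[V_ov V_DS − ½ V_DS²] and I_D = (V_DD − V_DS)/R_D. Equating: 7.95 V_DS² − 16.43 V_DS + 3.36 = 0, giving V_DS = 0.23 V (the root below V_ov).
I_D = (3.36 − 0.23) / 4.58 = 0.683 mA.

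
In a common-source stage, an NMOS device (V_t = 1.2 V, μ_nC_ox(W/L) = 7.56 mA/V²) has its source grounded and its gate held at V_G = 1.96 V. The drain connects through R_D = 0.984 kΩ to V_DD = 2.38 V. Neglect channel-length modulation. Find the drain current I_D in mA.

V_GS = V_G = 1.96 V, so V_ov = 1.96 − 1.2 = 0.76 V.
Assume saturation: I_D = ½ k_n V_ov² = 0.5 × 7.56 × 0.76² = 2.18 mA, giving V_DS = V_DD − I_D R_D = 2.38 − 2.18 × 0.984 = 0.232 V.
But 0.232 V < V_ov = 0.76 V, so the device is actually in triode.
In triode I_D = k_n[V_ov V_DS − ½ V_DS²] and I_D = (V_DD − V_DS)/R_D. Equating: 3.72 V_DS² − 6.654 V_DS + 2.38 = 0, giving V_DS = 0.494 V (the root below V_ov).
I_D = (2.38 − 0.494) / 0.984 = 1.92 mA.

I_D = 1.92 mA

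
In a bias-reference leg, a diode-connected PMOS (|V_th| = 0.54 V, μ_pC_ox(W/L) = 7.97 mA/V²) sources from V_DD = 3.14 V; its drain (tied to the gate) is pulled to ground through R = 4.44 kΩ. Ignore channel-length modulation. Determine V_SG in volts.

V_SG = 0.896 V

With gate tied to drain, V_SG = V_SD ≥ V_SG − |V_th|, so the device is in saturation.
KCL at the drain: ½ k_p (V_SG − |V_th|)² = (V_DD − V_SG)/R.
Let x = V_SG − 0.54. Then 17.7 x² + x − 2.6 = 0, giving x = 0.356 V (positive root), so V_SG = 0.896 V.
I_D = (V_DD − V_SG)/R = (3.14 − 0.896) / 4.44 = 0.505 mA.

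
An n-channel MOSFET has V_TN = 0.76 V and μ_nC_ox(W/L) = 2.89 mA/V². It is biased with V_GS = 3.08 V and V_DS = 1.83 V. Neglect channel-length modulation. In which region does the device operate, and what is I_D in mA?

Triode; I_D = 7.43 mA

V_ov = V_GS − V_TN = 3.08 − 0.76 = 2.32 V.
Since V_DS = 1.83 V < V_ov = 2.32 V, the device is in the triode region.
I_D = k_n [V_ov · V_DS − ½ V_DS²] = 2.89 × [2.32 × 1.83 − 0.5 × 1.83²] = 7.43 mA.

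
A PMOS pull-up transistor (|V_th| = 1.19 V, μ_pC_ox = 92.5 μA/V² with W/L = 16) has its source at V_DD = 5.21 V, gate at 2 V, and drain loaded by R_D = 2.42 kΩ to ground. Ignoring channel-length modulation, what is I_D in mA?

V_SG = V_DD − V_G = 5.21 − 2 = 3.21 V, so V_ov = 3.21 − 1.19 = 2.02 V.
k_p = μ_pC_ox · (W/L) = 1.48 mA/V².
Assume saturation: I_D = ½ k_p V_ov² = 0.5 × 1.48 × 2.02² = 3.02 mA, giving V_SD = V_DD − I_D R_D = 5.21 − 3.02 × 2.42 = -2.1 V.
But -2.1 V < V_ov = 2.02 V, so the device is actually in triode.
In triode I_D = k_p[V_ov V_SD − ½ V_SD²] and I_D = (V_DD − V_SD)/R_D. Equating: 1.79 V_SD² − 8.235 V_SD + 5.21 = 0, giving V_SD = 0.757 V (the root below V_ov).
I_D = (5.21 − 0.757) / 2.42 = 1.84 mA.

I_D = 1.84 mA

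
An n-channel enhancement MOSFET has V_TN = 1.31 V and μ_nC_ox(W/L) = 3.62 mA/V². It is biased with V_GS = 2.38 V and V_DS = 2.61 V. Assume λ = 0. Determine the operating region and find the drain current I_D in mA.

V_ov = V_GS − V_TN = 2.38 − 1.31 = 1.07 V.
Since V_DS = 2.61 V ≥ V_ov = 1.07 V, the device is in saturation.
I_D = ½ k_n V_ov² = 0.5 × 3.62 × 1.07² = 2.07 mA.

Saturation; I_D = 2.07 mA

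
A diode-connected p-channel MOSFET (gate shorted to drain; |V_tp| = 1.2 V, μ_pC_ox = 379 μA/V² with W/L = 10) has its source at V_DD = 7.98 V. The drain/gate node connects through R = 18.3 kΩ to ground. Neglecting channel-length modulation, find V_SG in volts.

With gate tied to drain, V_SG = V_SD ≥ V_SG − |V_tp|, so the device is in saturation.
k_p = μ_pC_ox · (W/L) = 3.79 mA/V².
KCL at the drain: ½ k_p (V_SG − |V_tp|)² = (V_DD − V_SG)/R.
Let x = V_SG − 1.2. Then 34.7 x² + x − 6.78 = 0, giving x = 0.428 V (positive root), so V_SG = 1.63 V.
I_D = (V_DD − V_SG)/R = (7.98 − 1.63) / 18.3 = 0.347 mA.

V_SG = 1.63 V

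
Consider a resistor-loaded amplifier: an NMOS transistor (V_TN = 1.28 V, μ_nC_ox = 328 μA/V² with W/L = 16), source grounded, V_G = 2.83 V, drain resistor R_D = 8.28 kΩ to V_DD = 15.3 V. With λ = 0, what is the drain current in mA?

V_GS = V_G = 2.83 V, so V_ov = 2.83 − 1.28 = 1.55 V.
k_n = μ_nC_ox · (W/L) = 5.248 mA/V².
Assume saturation: I_D = ½ k_n V_ov² = 0.5 × 5.248 × 1.55² = 6.3 mA, giving V_DS = V_DD − I_D R_D = 15.3 − 6.3 × 8.28 = -36.9 V.
But -36.9 V < V_ov = 1.55 V, so the device is actually in triode.
In triode I_D = k_n[V_ov V_DS − ½ V_DS²] and I_D = (V_DD − V_DS)/R_D. Equating: 21.7 V_DS² − 68.35 V_DS + 15.3 = 0, giving V_DS = 0.243 V (the root below V_ov).
I_D = (15.3 − 0.243) / 8.28 = 1.82 mA.

I_D = 1.82 mA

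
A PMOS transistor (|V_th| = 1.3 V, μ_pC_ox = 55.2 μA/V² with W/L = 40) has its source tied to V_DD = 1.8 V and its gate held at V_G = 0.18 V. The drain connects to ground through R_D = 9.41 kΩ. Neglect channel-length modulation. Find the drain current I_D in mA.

I_D = 0.113 mA

V_SG = V_DD − V_G = 1.8 − 0.18 = 1.62 V, so V_ov = 1.62 − 1.3 = 0.32 V.
k_p = μ_pC_ox · (W/L) = 2.208 mA/V².
Assume saturation: I_D = ½ k_p V_ov² = 0.5 × 2.208 × 0.32² = 0.113 mA, giving V_SD = V_DD − I_D R_D = 1.8 − 0.113 × 9.41 = 0.736 V.
V_SD = 0.736 V ≥ V_ov = 0.32 V, confirming saturation.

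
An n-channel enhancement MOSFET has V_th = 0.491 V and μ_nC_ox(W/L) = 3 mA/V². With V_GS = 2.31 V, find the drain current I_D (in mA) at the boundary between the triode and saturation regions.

At the boundary V_DS = V_ov = V_GS − V_th = 2.31 − 0.491 = 1.82 V.
I_D = ½ k_n V_ov² = 0.5 × 3 × 1.82² = 4.96 mA.

I_D = 4.96 mA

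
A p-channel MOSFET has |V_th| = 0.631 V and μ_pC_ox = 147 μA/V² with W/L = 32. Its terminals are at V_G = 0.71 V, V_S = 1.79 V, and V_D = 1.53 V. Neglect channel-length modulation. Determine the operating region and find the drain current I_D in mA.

Triode; I_D = 0.390 mA

V_SG = V_S − V_G = 1.79 − 0.71 = 1.08 V; V_SD = V_S − V_D = 1.79 − 1.53 = 0.26 V.
k_p = μ_pC_ox · (W/L) = 4.704 mA/V².
V_ov = V_SG − |V_th| = 1.08 − 0.631 = 0.449 V.
Since V_SD = 0.26 V < V_ov = 0.449 V, the device is in the triode region.
I_D = k_p [V_ov · V_SD − ½ V_SD²] = 4.704 × [0.449 × 0.26 − 0.5 × 0.26²] = 0.39 mA.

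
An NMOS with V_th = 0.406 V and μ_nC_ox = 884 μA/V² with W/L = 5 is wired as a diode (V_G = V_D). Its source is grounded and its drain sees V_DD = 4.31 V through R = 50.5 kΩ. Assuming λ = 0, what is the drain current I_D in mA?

I_D = 0.0737 mA

With gate tied to drain, V_GS = V_DS ≥ V_GS − V_th, so the device is in saturation.
k_n = μ_nC_ox · (W/L) = 4.42 mA/V².
KCL at the drain: ½ k_n (V_GS − V_th)² = (V_DD − V_GS)/R.
Let x = V_GS − 0.406. Then 112 x² + x − 3.904 = 0, giving x = 0.183 V (positive root), so V_GS = 0.589 V.
I_D = (V_DD − V_GS)/R = (4.31 − 0.589) / 50.5 = 0.0737 mA.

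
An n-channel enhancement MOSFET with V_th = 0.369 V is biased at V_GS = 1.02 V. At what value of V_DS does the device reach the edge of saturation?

The boundary between triode and saturation is V_DS = V_GS − V_th = V_ov.
V_ov = 1.02 − 0.369 = 0.651 V.

V_DS,sat = 0.651 V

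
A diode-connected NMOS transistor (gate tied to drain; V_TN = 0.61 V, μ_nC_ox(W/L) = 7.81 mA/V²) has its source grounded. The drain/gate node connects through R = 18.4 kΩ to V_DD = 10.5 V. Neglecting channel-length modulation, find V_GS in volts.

With gate tied to drain, V_GS = V_DS ≥ V_GS − V_TN, so the device is in saturation.
KCL at the drain: ½ k_n (V_GS − V_TN)² = (V_DD − V_GS)/R.
Let x = V_GS − 0.61. Then 71.9 x² + x − 9.89 = 0, giving x = 0.364 V (positive root), so V_GS = 0.974 V.
I_D = (V_DD − V_GS)/R = (10.5 − 0.974) / 18.4 = 0.518 mA.

V_GS = 0.974 V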